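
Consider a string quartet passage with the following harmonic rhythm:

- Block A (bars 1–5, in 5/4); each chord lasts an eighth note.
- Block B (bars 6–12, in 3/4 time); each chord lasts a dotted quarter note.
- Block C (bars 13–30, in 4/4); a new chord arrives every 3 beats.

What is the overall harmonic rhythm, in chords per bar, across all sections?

A: 5 × 5 = 25 beats ÷ 0.5 = 50 chords.
B: 7 × 3 = 21 beats ÷ 1.5 = 14 chords.
C: 18 × 4 = 72 beats ÷ 3 = 24 chords.
Overall: 88 chords over 30 bars → 88/30 = 44/15 chords per bar.

44/15 chords per bar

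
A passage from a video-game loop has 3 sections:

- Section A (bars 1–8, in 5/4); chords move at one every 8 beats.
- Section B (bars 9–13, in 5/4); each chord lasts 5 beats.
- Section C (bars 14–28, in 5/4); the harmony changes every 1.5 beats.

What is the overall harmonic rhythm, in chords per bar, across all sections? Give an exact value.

15/7 chords per bar

A: 8 × 5 = 40 beats ÷ 8 = 5 chords.
B: 5 × 5 = 25 beats ÷ 5 = 5 chords.
C: 15 × 5 = 75 beats ÷ 1.5 = 50 chords.
Overall: 60 chords over 28 bars → 60/28 = 15/7 chords per bar.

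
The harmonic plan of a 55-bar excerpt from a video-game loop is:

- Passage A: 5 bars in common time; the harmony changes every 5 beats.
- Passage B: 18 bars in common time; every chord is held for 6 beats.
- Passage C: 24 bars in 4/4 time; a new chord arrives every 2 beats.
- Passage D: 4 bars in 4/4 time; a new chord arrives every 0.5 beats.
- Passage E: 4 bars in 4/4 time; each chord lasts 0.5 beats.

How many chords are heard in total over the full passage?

A has 20 beats and chords last 5 each, so 4 chords.
B has 72 beats and chords last 6 each, so 12 chords.
C has 96 beats and chords last 2 each, so 48 chords.
D has 16 beats and chords last 0.5 each, so 32 chords.
E has 16 beats and chords last 0.5 each, so 32 chords.
Total: 4 + 12 + 48 + 32 + 32 = 128.

128 chords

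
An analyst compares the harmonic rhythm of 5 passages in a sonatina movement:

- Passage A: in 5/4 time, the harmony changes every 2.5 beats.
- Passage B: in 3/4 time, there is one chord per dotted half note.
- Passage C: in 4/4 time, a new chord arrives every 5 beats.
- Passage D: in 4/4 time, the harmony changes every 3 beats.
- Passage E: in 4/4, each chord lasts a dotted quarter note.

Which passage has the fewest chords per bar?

A: 5 beats/bar ÷ 2.5 beats/chord = 2 chords/bar.
B: 3 beats/bar ÷ 3 beats/chord = 1 chord/bar.
C: 4 beats/bar ÷ 5 beats/chord = 0.8 chords/bar.
D: 4 beats/bar ÷ 3 beats/chord = 4/3 chords/bar.
E: 4 beats/bar ÷ 1.5 beats/chord = 8/3 chords/bar.
Slowest is C at 0.8 chords/bar.

Passage C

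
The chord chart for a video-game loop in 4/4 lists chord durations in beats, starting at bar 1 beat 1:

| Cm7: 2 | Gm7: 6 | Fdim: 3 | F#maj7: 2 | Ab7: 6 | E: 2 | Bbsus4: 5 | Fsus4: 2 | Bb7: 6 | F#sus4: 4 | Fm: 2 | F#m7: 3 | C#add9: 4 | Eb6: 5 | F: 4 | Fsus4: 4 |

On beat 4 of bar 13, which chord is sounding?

Beat 4 of bar 13 is beat (13−1)×4 + 4 = 52 overall.
Running totals: Cm7 ends at 2, Gm7 ends at 8, Fdim ends at 11, F#maj7 ends at 13, Ab7 ends at 19, E ends at 21, Bbsus4 ends at 26, Fsus4 ends at 28, Bb7 ends at 34, F#sus4 ends at 38, Fm ends at 40, F#m7 ends at 43, C#add9 ends at 47, Eb6 ends at 52.
Beat 52 falls within Eb6.

Eb6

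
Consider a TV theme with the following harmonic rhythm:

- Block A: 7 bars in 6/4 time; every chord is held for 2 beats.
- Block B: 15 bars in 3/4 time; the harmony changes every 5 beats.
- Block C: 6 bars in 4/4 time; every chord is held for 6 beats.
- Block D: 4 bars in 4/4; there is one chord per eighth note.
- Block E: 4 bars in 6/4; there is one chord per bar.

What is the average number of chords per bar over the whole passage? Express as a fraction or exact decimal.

35/18 chords per bar

A: 7 bars of 6 beats is 42 beats; at 2 beats each that's 21 chords.
B: 15 bars of 3 beats is 45 beats; at 5 beats each that's 9 chords.
C: 6 bars of 4 beats is 24 beats; at 6 beats each that's 4 chords.
D: 4 bars of 4 beats is 16 beats; at 0.5 beats each that's 32 chords.
E: 4 bars of 6 beats is 24 beats; at 6 beats each that's 4 chords.
Overall: 70 chords over 36 bars → 70/36 = 35/18 chords per bar.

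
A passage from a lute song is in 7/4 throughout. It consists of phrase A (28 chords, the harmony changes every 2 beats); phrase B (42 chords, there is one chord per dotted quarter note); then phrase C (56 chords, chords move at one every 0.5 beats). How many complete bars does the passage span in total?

A: 28 × 2 = 56 beats = 8 bars.
B: 42 × 1.5 = 63 beats = 9 bars.
C: 56 × 0.5 = 28 beats = 4 bars.
Total: 8 + 9 + 4 = 21 bars.

21 bars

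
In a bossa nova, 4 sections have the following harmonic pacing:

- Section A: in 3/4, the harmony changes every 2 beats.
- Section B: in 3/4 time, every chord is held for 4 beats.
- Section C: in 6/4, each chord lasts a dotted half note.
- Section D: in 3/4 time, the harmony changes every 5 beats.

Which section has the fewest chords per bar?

Section D

A: 3 beats/bar ÷ 2 beats/chord = 1.5 chords/bar.
B: 3 beats/bar ÷ 4 beats/chord = 0.75 chords/bar.
C: 6 beats/bar ÷ 3 beats/chord = 2 chords/bar.
D: 3 beats/bar ÷ 5 beats/chord = 0.6 chords/bar.
Slowest is D at 0.6 chords/bar.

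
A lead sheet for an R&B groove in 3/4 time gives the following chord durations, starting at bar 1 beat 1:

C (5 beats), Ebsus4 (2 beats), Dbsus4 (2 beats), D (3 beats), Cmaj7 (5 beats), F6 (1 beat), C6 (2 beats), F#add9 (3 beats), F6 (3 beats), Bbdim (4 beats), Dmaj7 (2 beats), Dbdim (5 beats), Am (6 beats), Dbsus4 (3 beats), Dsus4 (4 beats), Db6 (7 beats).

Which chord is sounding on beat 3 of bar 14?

Am

Beat 3 of bar 14 is beat (14−1)×3 + 3 = 42 overall.
Running totals: C ends at 5, Ebsus4 ends at 7, Dbsus4 ends at 9, D ends at 12, Cmaj7 ends at 17, F6 ends at 18, C6 ends at 20, F#add9 ends at 23, F6 ends at 26, Bbdim ends at 30, Dmaj7 ends at 32, Dbdim ends at 37, Am ends at 43.
Beat 42 falls within Am.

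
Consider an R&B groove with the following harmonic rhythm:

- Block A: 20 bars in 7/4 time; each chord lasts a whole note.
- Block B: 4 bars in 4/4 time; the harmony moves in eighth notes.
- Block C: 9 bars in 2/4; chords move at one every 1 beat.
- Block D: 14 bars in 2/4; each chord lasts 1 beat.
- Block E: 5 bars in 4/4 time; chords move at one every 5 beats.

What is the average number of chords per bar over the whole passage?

A: 20 × 7 = 140 beats ÷ 4 = 35 chords.
B: 4 × 4 = 16 beats ÷ 0.5 = 32 chords.
C: 9 × 2 = 18 beats ÷ 1 = 18 chords.
D: 14 × 2 = 28 beats ÷ 1 = 28 chords.
E: 5 × 4 = 20 beats ÷ 5 = 4 chords.
Overall: 117 chords over 52 bars → 117/52 = 2.25 chords per bar.

2.25 chords per bar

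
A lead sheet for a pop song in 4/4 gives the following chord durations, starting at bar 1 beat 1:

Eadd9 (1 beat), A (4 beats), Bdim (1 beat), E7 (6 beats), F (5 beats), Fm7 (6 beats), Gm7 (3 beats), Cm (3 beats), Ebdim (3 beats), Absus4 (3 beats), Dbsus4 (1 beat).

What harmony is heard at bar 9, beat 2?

Absus4

Beat 2 of bar 9 is beat (9−1)×4 + 2 = 34 overall.
Running totals: Eadd9 ends at 1, A ends at 5, Bdim ends at 6, E7 ends at 12, F ends at 17, Fm7 ends at 23, Gm7 ends at 26, Cm ends at 29, Ebdim ends at 32, Absus4 ends at 35.
Beat 34 falls within Absus4.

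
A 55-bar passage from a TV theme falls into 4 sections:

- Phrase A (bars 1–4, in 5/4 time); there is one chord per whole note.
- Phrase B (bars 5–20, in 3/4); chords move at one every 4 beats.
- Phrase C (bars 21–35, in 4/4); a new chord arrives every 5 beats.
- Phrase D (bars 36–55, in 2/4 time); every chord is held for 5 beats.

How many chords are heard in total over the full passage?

A: 4 bars × 5 beats = 20 beats; 4 beats/chord → 5 chords.
B: 16 bars × 3 beats = 48 beats; 4 beats/chord → 12 chords.
C: 15 bars × 4 beats = 60 beats; 5 beats/chord → 12 chords.
D: 20 bars × 2 beats = 40 beats; 5 beats/chord → 8 chords.
Total: 5 + 12 + 12 + 8 = 37.

37 chords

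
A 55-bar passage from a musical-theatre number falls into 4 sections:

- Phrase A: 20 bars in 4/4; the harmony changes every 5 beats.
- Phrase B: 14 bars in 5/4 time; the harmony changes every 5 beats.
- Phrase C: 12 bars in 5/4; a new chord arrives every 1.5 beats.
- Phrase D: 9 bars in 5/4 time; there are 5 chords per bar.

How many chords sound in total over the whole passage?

115 chords

A has 80 beats and chords last 5 each, so 16 chords.
B has 70 beats and chords last 5 each, so 14 chords.
C has 60 beats and chords last 1.5 each, so 40 chords.
D has 45 beats and chords last 1 each, so 45 chords.
Total: 16 + 14 + 40 + 45 = 115.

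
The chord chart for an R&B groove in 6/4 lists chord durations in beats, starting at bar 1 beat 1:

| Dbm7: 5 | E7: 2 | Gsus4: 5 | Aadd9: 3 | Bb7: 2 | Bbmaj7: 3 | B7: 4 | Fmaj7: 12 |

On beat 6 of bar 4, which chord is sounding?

B7

Beat 6 of bar 4 is beat (4−1)×6 + 6 = 24 overall.
Running totals: Dbm7 ends at 5, E7 ends at 7, Gsus4 ends at 12, Aadd9 ends at 15, Bb7 ends at 17, Bbmaj7 ends at 20, B7 ends at 24.
Beat 24 falls within B7.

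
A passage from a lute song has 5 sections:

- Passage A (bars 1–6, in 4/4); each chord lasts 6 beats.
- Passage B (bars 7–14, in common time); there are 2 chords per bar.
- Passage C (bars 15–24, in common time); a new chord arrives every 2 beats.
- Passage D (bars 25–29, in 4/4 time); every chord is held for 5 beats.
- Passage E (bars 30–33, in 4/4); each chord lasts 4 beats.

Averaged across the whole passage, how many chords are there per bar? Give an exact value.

16/11 chords per bar

A: 6 × 4 = 24 beats ÷ 6 = 4 chords.
B: 8 × 4 = 32 beats ÷ 2 = 16 chords.
C: 10 × 4 = 40 beats ÷ 2 = 20 chords.
D: 5 × 4 = 20 beats ÷ 5 = 4 chords.
E: 4 × 4 = 16 beats ÷ 4 = 4 chords.
Overall: 48 chords over 33 bars → 48/33 = 16/11 chords per bar.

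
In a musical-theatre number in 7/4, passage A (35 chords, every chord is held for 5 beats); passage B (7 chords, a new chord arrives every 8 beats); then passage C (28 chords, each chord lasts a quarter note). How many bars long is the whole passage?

A: 35 × 5 = 175 beats = 25 bars.
B: 7 × 8 = 56 beats = 8 bars.
C: 28 × 1 = 28 beats = 4 bars.
Total: 25 + 8 + 4 = 37 bars.

37 bars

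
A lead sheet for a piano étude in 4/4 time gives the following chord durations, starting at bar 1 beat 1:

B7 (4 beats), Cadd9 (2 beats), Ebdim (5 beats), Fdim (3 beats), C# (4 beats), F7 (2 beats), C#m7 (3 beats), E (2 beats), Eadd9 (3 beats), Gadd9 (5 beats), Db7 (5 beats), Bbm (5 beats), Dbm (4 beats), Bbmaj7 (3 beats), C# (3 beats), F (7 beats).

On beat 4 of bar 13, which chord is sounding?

C#

Beat 4 of bar 13 is beat (13−1)×4 + 4 = 52 overall.
Running totals: B7 ends at 4, Cadd9 ends at 6, Ebdim ends at 11, Fdim ends at 14, C# ends at 18, F7 ends at 20, C#m7 ends at 23, E ends at 25, Eadd9 ends at 28, Gadd9 ends at 33, Db7 ends at 38, Bbm ends at 43, Dbm ends at 47, Bbmaj7 ends at 50, C# ends at 53.
Beat 52 falls within C#.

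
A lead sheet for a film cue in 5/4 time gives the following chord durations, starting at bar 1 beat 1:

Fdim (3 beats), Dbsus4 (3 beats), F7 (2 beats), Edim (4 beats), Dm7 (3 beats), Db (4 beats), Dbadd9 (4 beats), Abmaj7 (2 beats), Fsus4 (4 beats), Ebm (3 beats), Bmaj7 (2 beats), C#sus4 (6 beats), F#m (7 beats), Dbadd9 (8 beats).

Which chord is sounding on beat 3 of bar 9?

Beat 3 of bar 9 is beat (9−1)×5 + 3 = 43 overall.
Running totals: Fdim ends at 3, Dbsus4 ends at 6, F7 ends at 8, Edim ends at 12, Dm7 ends at 15, Db ends at 19, Dbadd9 ends at 23, Abmaj7 ends at 25, Fsus4 ends at 29, Ebm ends at 32, Bmaj7 ends at 34, C#sus4 ends at 40, F#m ends at 47.
Beat 43 falls within F#m.

F#m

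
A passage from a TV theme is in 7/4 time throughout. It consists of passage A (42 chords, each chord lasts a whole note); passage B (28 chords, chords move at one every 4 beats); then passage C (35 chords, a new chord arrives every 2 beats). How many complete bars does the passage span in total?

50 bars

A: 42 × 4 = 168 beats = 24 bars.
B: 28 × 4 = 112 beats = 16 bars.
C: 35 × 2 = 70 beats = 10 bars.
Total: 24 + 16 + 10 = 50 bars.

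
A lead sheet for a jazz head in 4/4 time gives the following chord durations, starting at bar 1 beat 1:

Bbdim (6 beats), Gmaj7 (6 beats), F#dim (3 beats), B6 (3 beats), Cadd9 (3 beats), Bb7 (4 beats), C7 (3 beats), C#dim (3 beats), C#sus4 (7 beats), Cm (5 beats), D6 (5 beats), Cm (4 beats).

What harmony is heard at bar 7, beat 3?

Beat 3 of bar 7 is beat (7−1)×4 + 3 = 27 overall.
Running totals: Bbdim ends at 6, Gmaj7 ends at 12, F#dim ends at 15, B6 ends at 18, Cadd9 ends at 21, Bb7 ends at 25, C7 ends at 28.
Beat 27 falls within C7.

C7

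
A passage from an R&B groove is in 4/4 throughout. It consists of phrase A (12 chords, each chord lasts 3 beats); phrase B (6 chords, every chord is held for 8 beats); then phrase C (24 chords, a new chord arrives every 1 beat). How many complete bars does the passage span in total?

27 bars

A: 12 × 3 = 36 beats = 9 bars.
B: 6 × 8 = 48 beats = 12 bars.
C: 24 × 1 = 24 beats = 6 bars.
Total: 9 + 12 + 6 = 27 bars.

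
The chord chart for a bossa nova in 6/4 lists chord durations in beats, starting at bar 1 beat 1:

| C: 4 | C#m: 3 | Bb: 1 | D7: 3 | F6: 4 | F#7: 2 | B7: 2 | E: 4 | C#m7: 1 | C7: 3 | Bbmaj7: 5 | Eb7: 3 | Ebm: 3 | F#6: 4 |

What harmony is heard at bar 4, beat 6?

Beat 6 of bar 4 is beat (4−1)×6 + 6 = 24 overall.
Running totals: C ends at 4, C#m ends at 7, Bb ends at 8, D7 ends at 11, F6 ends at 15, F#7 ends at 17, B7 ends at 19, E ends at 23, C#m7 ends at 24.
Beat 24 falls within C#m7.

C#m7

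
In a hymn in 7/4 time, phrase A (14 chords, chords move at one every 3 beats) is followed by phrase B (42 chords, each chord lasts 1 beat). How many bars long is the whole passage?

12 bars

A: 14 × 3 = 42 beats = 6 bars.
B: 42 × 1 = 42 beats = 6 bars.
Total: 6 + 6 = 12 bars.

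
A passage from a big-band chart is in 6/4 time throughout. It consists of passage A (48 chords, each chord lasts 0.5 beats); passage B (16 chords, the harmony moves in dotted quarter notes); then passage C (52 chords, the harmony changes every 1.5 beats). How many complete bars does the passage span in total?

21 bars

A: 48 × 0.5 = 24 beats = 4 bars.
B: 16 × 1.5 = 24 beats = 4 bars.
C: 52 × 1.5 = 78 beats = 13 bars.
Total: 4 + 4 + 13 = 21 bars.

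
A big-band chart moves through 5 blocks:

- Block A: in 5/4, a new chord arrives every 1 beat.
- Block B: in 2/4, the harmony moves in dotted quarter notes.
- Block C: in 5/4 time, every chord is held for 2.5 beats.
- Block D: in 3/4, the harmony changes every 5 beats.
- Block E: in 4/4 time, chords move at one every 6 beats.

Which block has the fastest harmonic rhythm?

Block A

A: each chord is 1 beat in 5/4, so 5 per bar.
B: each chord is 1.5 beats in 2/4, so 4/3 per bar.
C: each chord is 2.5 beats in 5/4, so 2 per bar.
D: each chord is 5 beats in 3/4, so 0.6 per bar.
E: each chord is 6 beats in 4/4, so 2/3 per bar.
Fastest is A at 5 chords/bar.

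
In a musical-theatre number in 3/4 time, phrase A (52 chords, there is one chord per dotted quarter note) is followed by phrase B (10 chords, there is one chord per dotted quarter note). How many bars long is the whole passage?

A: 52 × 1.5 = 78 beats = 26 bars.
B: 10 × 1.5 = 15 beats = 5 bars.
Total: 26 + 5 = 31 bars.

31 bars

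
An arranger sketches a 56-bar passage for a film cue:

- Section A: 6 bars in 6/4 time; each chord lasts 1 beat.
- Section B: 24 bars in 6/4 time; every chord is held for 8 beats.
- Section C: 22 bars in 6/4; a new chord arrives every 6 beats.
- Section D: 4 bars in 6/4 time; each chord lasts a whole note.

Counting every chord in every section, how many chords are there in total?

82 chords

A: 6·6 = 36 beats, 36/1 = 36 chords.
B: 24·6 = 144 beats, 144/8 = 18 chords.
C: 22·6 = 132 beats, 132/6 = 22 chords.
D: 4·6 = 24 beats, 24/4 = 6 chords.
Total: 36 + 18 + 22 + 6 = 82.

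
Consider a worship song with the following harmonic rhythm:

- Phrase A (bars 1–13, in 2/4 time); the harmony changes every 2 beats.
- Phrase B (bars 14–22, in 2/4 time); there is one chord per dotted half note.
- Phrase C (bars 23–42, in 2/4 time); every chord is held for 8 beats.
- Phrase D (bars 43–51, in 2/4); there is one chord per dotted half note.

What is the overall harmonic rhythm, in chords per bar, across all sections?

A: 13 × 2 = 26 beats ÷ 2 = 13 chords.
B: 9 × 2 = 18 beats ÷ 3 = 6 chords.
C: 20 × 2 = 40 beats ÷ 8 = 5 chords.
D: 9 × 2 = 18 beats ÷ 3 = 6 chords.
Overall: 30 chords over 51 bars → 30/51 = 10/17 chords per bar.

10/17 chords per bar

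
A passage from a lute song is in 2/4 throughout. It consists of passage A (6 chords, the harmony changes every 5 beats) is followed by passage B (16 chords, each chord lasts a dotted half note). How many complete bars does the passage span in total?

39 bars

A: 6 × 5 = 30 beats = 15 bars.
B: 16 × 3 = 48 beats = 24 bars.
Total: 15 + 24 = 39 bars.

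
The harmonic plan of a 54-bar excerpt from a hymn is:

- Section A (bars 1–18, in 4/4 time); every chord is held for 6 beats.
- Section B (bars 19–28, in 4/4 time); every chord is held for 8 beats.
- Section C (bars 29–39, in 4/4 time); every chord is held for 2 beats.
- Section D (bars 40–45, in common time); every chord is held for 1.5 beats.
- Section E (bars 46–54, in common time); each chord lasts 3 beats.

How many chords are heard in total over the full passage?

67 chords

A has 72 beats and chords last 6 each, so 12 chords.
B has 40 beats and chords last 8 each, so 5 chords.
C has 44 beats and chords last 2 each, so 22 chords.
D has 24 beats and chords last 1.5 each, so 16 chords.
E has 36 beats and chords last 3 each, so 12 chords.
Total: 12 + 5 + 22 + 16 + 12 = 67.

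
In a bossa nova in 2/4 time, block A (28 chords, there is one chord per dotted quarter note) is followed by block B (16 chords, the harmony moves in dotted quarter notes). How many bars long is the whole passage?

A: 28 × 1.5 = 42 beats = 21 bars.
B: 16 × 1.5 = 24 beats = 12 bars.
Total: 21 + 12 = 33 bars.

33 bars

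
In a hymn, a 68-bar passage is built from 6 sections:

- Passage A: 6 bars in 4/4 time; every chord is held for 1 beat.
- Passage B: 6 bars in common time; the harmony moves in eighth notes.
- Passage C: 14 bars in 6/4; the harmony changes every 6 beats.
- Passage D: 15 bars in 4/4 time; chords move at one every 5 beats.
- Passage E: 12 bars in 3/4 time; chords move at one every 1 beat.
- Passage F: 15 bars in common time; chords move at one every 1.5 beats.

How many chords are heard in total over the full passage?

174 chords

A: 6 bars × 4 beats = 24 beats; 1 beat/chord → 24 chords.
B: 6 bars × 4 beats = 24 beats; 0.5 beats/chord → 48 chords.
C: 14 bars × 6 beats = 84 beats; 6 beats/chord → 14 chords.
D: 15 bars × 4 beats = 60 beats; 5 beats/chord → 12 chords.
E: 12 bars × 3 beats = 36 beats; 1 beat/chord → 36 chords.
F: 15 bars × 4 beats = 60 beats; 1.5 beats/chord → 40 chords.
Total: 24 + 48 + 14 + 12 + 36 + 40 = 174.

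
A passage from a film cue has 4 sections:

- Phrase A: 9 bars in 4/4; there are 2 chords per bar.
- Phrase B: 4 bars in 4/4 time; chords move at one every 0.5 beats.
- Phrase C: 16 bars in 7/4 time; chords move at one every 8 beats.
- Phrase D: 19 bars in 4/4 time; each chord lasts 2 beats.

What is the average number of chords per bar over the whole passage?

A: 9 bars of 4 beats is 36 beats; at 2 beats each that's 18 chords.
B: 4 bars of 4 beats is 16 beats; at 0.5 beats each that's 32 chords.
C: 16 bars of 7 beats is 112 beats; at 8 beats each that's 14 chords.
D: 19 bars of 4 beats is 76 beats; at 2 beats each that's 38 chords.
Overall: 102 chords over 48 bars → 102/48 = 2.125 chords per bar.

2.125 chords per bar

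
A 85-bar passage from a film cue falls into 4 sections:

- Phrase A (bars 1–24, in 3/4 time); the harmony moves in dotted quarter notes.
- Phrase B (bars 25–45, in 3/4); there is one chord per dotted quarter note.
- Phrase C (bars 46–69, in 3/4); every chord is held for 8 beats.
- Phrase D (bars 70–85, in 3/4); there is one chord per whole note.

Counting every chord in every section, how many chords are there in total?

111 chords

A has 72 beats and chords last 1.5 each, so 48 chords.
B has 63 beats and chords last 1.5 each, so 42 chords.
C has 72 beats and chords last 8 each, so 9 chords.
D has 48 beats and chords last 4 each, so 12 chords.
Total: 48 + 42 + 9 + 12 = 111.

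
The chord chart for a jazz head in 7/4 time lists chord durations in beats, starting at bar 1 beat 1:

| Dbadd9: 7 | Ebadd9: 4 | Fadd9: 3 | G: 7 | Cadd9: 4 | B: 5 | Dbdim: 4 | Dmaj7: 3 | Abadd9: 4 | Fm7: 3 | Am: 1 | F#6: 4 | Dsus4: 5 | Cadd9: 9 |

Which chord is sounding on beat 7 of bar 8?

Cadd9

Beat 7 of bar 8 is beat (8−1)×7 + 7 = 56 overall.
Running totals: Dbadd9 ends at 7, Ebadd9 ends at 11, Fadd9 ends at 14, G ends at 21, Cadd9 ends at 25, B ends at 30, Dbdim ends at 34, Dmaj7 ends at 37, Abadd9 ends at 41, Fm7 ends at 44, Am ends at 45, F#6 ends at 49, Dsus4 ends at 54, Cadd9 ends at 63.
Beat 56 falls within Cadd9.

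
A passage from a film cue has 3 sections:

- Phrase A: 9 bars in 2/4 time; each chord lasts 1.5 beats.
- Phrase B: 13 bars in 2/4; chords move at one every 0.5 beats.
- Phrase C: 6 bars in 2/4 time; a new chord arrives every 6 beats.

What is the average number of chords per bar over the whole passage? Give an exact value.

33/14 chords per bar

A: 9 bars of 2 beats is 18 beats; at 1.5 beats each that's 12 chords.
B: 13 bars of 2 beats is 26 beats; at 0.5 beats each that's 52 chords.
C: 6 bars of 2 beats is 12 beats; at 6 beats each that's 2 chords.
Overall: 66 chords over 28 bars → 66/28 = 33/14 chords per bar.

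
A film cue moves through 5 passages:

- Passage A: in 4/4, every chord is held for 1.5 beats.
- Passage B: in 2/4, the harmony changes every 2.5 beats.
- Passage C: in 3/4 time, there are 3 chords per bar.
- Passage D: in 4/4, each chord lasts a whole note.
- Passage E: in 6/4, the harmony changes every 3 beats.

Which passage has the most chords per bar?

A: 4/1.5 = 8/3 chords/bar.
B: 2/2.5 = 0.8 chords/bar.
C: 3/1 = 3 chords/bar.
D: 4/4 = 1 chord/bar.
E: 6/3 = 2 chords/bar.
Fastest is C at 3 chords/bar.

Passage C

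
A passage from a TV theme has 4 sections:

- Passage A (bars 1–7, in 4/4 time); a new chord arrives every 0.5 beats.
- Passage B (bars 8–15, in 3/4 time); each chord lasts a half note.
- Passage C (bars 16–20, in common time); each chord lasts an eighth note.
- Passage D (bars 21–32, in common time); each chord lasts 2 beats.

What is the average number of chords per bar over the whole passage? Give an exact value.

4.125 chords per bar

A: 7 bars of 4 beats is 28 beats; at 0.5 beats each that's 56 chords.
B: 8 bars of 3 beats is 24 beats; at 2 beats each that's 12 chords.
C: 5 bars of 4 beats is 20 beats; at 0.5 beats each that's 40 chords.
D: 12 bars of 4 beats is 48 beats; at 2 beats each that's 24 chords.
Overall: 132 chords over 32 bars → 132/32 = 4.125 chords per bar.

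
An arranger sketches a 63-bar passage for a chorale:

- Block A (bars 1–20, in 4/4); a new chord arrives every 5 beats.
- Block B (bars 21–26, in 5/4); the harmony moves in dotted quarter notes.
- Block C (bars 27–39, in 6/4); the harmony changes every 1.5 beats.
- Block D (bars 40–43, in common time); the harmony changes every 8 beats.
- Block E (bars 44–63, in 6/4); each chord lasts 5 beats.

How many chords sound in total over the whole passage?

A: 20 bars × 4 beats = 80 beats; 5 beats/chord → 16 chords.
B: 6 bars × 5 beats = 30 beats; 1.5 beats/chord → 20 chords.
C: 13 bars × 6 beats = 78 beats; 1.5 beats/chord → 52 chords.
D: 4 bars × 4 beats = 16 beats; 8 beats/chord → 2 chords.
E: 20 bars × 6 beats = 120 beats; 5 beats/chord → 24 chords.
Total: 16 + 20 + 52 + 2 + 24 = 114.

114 chords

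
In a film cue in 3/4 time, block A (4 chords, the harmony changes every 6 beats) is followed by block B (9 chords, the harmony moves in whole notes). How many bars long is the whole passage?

A: 4 × 6 = 24 beats = 8 bars.
B: 9 × 4 = 36 beats = 12 bars.
Total: 8 + 12 = 20 bars.

20 bars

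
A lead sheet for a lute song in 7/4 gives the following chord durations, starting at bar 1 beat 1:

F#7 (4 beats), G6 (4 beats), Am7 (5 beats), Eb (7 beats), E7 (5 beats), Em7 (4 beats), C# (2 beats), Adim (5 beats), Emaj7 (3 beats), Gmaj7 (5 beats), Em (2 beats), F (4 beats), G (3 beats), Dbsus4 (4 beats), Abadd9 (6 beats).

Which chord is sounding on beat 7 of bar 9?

Abadd9

Beat 7 of bar 9 is beat (9−1)×7 + 7 = 63 overall.
Running totals: F#7 ends at 4, G6 ends at 8, Am7 ends at 13, Eb ends at 20, E7 ends at 25, Em7 ends at 29, C# ends at 31, Adim ends at 36, Emaj7 ends at 39, Gmaj7 ends at 44, Em ends at 46, F ends at 50, G ends at 53, Dbsus4 ends at 57, Abadd9 ends at 63.
Beat 63 falls within Abadd9.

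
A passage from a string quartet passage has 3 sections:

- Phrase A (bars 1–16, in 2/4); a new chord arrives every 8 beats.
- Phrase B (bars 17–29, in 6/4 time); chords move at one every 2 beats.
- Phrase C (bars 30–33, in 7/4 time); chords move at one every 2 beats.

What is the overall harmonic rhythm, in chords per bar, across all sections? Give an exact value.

19/11 chords per bar

A: 16 bars of 2 beats is 32 beats; at 8 beats each that's 4 chords.
B: 13 bars of 6 beats is 78 beats; at 2 beats each that's 39 chords.
C: 4 bars of 7 beats is 28 beats; at 2 beats each that's 14 chords.
Overall: 57 chords over 33 bars → 57/33 = 19/11 chords per bar.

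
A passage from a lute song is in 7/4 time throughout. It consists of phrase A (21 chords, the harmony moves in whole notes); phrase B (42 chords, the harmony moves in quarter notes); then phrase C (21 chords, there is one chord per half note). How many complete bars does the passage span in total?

24 bars

A: 21 × 4 = 84 beats = 12 bars.
B: 42 × 1 = 42 beats = 6 bars.
C: 21 × 2 = 42 beats = 6 bars.
Total: 12 + 6 + 6 = 24 bars.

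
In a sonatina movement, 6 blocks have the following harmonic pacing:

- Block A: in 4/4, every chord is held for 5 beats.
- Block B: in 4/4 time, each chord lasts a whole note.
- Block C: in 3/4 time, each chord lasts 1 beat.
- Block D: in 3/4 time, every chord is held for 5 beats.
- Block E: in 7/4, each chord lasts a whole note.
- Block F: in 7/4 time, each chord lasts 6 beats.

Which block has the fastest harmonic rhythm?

A: each chord is 5 beats in 4/4, so 0.8 per bar.
B: each chord is 4 beats in 4/4, so 1 per bar.
C: each chord is 1 beat in 3/4, so 3 per bar.
D: each chord is 5 beats in 3/4, so 0.6 per bar.
E: each chord is 4 beats in 7/4, so 1.75 per bar.
F: each chord is 6 beats in 7/4, so 7/6 per bar.
Fastest is C at 3 chords/bar.

Block C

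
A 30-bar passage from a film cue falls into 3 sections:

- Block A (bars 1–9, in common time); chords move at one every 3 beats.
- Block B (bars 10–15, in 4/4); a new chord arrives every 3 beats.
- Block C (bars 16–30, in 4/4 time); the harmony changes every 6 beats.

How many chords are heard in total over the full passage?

30 chords

A: 9 bars × 4 beats = 36 beats; 3 beats/chord → 12 chords.
B: 6 bars × 4 beats = 24 beats; 3 beats/chord → 8 chords.
C: 15 bars × 4 beats = 60 beats; 6 beats/chord → 10 chords.
Total: 12 + 8 + 10 = 30.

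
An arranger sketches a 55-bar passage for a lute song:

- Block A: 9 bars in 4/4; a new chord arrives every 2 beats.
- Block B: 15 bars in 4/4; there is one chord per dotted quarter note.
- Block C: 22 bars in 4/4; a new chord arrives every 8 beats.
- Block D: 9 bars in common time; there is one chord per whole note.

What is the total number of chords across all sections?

78 chords

A: 9·4 = 36 beats, 36/2 = 18 chords.
B: 15·4 = 60 beats, 60/1.5 = 40 chords.
C: 22·4 = 88 beats, 88/8 = 11 chords.
D: 9·4 = 36 beats, 36/4 = 9 chords.
Total: 18 + 40 + 11 + 9 = 78.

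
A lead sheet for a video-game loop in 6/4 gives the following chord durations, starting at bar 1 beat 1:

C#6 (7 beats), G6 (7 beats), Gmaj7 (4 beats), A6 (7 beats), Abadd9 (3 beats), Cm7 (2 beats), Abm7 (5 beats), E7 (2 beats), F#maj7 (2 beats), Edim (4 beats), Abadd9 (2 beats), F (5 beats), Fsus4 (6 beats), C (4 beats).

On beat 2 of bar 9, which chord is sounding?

Beat 2 of bar 9 is beat (9−1)×6 + 2 = 50 overall.
Running totals: C#6 ends at 7, G6 ends at 14, Gmaj7 ends at 18, A6 ends at 25, Abadd9 ends at 28, Cm7 ends at 30, Abm7 ends at 35, E7 ends at 37, F#maj7 ends at 39, Edim ends at 43, Abadd9 ends at 45, F ends at 50.
Beat 50 falls within F.

F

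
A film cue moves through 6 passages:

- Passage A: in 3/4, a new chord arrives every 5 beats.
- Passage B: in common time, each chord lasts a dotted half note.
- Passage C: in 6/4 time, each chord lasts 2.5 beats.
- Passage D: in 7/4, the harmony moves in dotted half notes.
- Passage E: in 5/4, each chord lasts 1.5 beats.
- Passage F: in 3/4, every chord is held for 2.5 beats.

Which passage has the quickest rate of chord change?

Passage E

A: 3 beats/bar ÷ 5 beats/chord = 0.6 chords/bar.
B: 4 beats/bar ÷ 3 beats/chord = 4/3 chords/bar.
C: 6 beats/bar ÷ 2.5 beats/chord = 2.4 chords/bar.
D: 7 beats/bar ÷ 3 beats/chord = 7/3 chords/bar.
E: 5 beats/bar ÷ 1.5 beats/chord = 10/3 chords/bar.
F: 3 beats/bar ÷ 2.5 beats/chord = 1.2 chords/bar.
Fastest is E at 10/3 chords/bar.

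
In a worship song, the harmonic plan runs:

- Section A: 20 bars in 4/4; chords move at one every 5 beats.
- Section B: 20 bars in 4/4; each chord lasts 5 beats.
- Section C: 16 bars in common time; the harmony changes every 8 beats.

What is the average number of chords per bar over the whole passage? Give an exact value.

A: 20 × 4 = 80 beats ÷ 5 = 16 chords.
B: 20 × 4 = 80 beats ÷ 5 = 16 chords.
C: 16 × 4 = 64 beats ÷ 8 = 8 chords.
Overall: 40 chords over 56 bars → 40/56 = 5/7 chords per bar.

5/7 chords per bar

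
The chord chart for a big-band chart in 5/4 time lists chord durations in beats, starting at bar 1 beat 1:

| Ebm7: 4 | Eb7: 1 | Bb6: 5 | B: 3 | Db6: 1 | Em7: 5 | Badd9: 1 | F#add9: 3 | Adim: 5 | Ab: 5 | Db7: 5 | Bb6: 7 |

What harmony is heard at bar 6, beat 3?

Beat 3 of bar 6 is beat (6−1)×5 + 3 = 28 overall.
Running totals: Ebm7 ends at 4, Eb7 ends at 5, Bb6 ends at 10, B ends at 13, Db6 ends at 14, Em7 ends at 19, Badd9 ends at 20, F#add9 ends at 23, Adim ends at 28.
Beat 28 falls within Adim.

Adim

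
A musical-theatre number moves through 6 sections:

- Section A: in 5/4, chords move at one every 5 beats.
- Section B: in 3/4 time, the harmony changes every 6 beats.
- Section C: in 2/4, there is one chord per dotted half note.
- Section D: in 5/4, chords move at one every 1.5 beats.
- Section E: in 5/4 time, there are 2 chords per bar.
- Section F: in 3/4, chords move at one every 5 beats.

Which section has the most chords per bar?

Section D

A: each chord is 5 beats in 5/4, so 1 per bar.
B: each chord is 6 beats in 3/4, so 0.5 per bar.
C: each chord is 3 beats in 2/4, so 2/3 per bar.
D: each chord is 1.5 beats in 5/4, so 10/3 per bar.
E: each chord is 2.5 beats in 5/4, so 2 per bar.
F: each chord is 5 beats in 3/4, so 0.6 per bar.
Fastest is D at 10/3 chords/bar.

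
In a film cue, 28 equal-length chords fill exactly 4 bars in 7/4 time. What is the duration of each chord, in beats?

4 bars × 7 beats/bar = 28 beats total.
28 beats ÷ 28 chords = 1 beats per chord.
(That is a quarter note.)

1 beat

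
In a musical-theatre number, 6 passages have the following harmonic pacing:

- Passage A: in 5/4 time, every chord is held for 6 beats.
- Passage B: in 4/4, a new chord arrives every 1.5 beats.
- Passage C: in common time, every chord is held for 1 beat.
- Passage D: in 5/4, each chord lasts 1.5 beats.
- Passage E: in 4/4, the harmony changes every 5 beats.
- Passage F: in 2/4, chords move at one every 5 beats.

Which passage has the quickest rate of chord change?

Passage C

A: 5 beats/bar ÷ 6 beats/chord = 5/6 chords/bar.
B: 4 beats/bar ÷ 1.5 beats/chord = 8/3 chords/bar.
C: 4 beats/bar ÷ 1 beat/chord = 4 chords/bar.
D: 5 beats/bar ÷ 1.5 beats/chord = 10/3 chords/bar.
E: 4 beats/bar ÷ 5 beats/chord = 0.8 chords/bar.
F: 2 beats/bar ÷ 5 beats/chord = 0.4 chords/bar.
Fastest is C at 4 chords/bar.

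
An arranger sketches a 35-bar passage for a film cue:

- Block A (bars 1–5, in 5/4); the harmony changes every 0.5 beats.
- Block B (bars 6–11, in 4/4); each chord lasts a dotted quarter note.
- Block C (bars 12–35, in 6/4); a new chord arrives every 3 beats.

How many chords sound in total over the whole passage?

A: 5·5 = 25 beats, 25/0.5 = 50 chords.
B: 6·4 = 24 beats, 24/1.5 = 16 chords.
C: 24·6 = 144 beats, 144/3 = 48 chords.
Total: 50 + 16 + 48 = 114.

114 chords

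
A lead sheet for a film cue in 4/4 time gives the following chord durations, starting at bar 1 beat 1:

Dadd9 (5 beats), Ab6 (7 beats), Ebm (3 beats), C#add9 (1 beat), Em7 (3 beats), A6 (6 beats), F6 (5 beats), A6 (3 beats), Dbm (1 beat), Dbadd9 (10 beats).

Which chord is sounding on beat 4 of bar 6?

A6

Beat 4 of bar 6 is beat (6−1)×4 + 4 = 24 overall.
Running totals: Dadd9 ends at 5, Ab6 ends at 12, Ebm ends at 15, C#add9 ends at 16, Em7 ends at 19, A6 ends at 25.
Beat 24 falls within A6.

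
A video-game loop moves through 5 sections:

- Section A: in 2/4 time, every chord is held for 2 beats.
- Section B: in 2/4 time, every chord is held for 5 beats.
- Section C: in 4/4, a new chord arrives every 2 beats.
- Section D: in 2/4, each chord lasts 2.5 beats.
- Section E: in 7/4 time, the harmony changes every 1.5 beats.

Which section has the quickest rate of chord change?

Section E

A: each chord is 2 beats in 2/4, so 1 per bar.
B: each chord is 5 beats in 2/4, so 0.4 per bar.
C: each chord is 2 beats in 4/4, so 2 per bar.
D: each chord is 2.5 beats in 2/4, so 0.8 per bar.
E: each chord is 1.5 beats in 7/4, so 14/3 per bar.
Fastest is E at 14/3 chords/bar.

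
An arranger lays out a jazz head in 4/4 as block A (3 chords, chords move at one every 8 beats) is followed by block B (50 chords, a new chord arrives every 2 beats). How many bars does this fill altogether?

31 bars

A: 3 × 8 = 24 beats = 6 bars.
B: 50 × 2 = 100 beats = 25 bars.
Total: 6 + 25 = 31 bars.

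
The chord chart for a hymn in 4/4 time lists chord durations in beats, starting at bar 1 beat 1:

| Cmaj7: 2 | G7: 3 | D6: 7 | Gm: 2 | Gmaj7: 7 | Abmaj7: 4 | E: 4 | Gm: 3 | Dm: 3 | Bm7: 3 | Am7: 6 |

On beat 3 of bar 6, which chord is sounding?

Beat 3 of bar 6 is beat (6−1)×4 + 3 = 23 overall.
Running totals: Cmaj7 ends at 2, G7 ends at 5, D6 ends at 12, Gm ends at 14, Gmaj7 ends at 21, Abmaj7 ends at 25.
Beat 23 falls within Abmaj7.

Abmaj7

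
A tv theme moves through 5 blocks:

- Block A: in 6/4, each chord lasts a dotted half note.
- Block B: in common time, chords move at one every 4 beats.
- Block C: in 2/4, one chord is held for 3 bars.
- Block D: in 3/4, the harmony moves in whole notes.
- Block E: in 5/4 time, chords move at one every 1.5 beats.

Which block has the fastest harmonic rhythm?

Block E

A: each chord is 3 beats in 6/4, so 2 per bar.
B: each chord is 4 beats in 4/4, so 1 per bar.
C: each chord is 6 beats in 2/4, so 1/3 per bar.
D: each chord is 4 beats in 3/4, so 0.75 per bar.
E: each chord is 1.5 beats in 5/4, so 10/3 per bar.
Fastest is E at 10/3 chords/bar.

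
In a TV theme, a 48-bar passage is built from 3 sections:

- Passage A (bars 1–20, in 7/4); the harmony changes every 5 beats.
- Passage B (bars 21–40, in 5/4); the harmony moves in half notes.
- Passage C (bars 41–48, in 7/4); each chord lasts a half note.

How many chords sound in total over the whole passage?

A: 20 bars × 7 beats = 140 beats; 5 beats/chord → 28 chords.
B: 20 bars × 5 beats = 100 beats; 2 beats/chord → 50 chords.
C: 8 bars × 7 beats = 56 beats; 2 beats/chord → 28 chords.
Total: 28 + 50 + 28 = 106.

106 chords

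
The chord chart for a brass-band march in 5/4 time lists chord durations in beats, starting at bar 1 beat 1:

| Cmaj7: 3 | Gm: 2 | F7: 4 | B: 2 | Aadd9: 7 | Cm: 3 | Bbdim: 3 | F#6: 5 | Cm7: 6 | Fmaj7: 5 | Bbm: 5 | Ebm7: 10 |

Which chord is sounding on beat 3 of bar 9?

Beat 3 of bar 9 is beat (9−1)×5 + 3 = 43 overall.
Running totals: Cmaj7 ends at 3, Gm ends at 5, F7 ends at 9, B ends at 11, Aadd9 ends at 18, Cm ends at 21, Bbdim ends at 24, F#6 ends at 29, Cm7 ends at 35, Fmaj7 ends at 40, Bbm ends at 45.
Beat 43 falls within Bbm.

Bbm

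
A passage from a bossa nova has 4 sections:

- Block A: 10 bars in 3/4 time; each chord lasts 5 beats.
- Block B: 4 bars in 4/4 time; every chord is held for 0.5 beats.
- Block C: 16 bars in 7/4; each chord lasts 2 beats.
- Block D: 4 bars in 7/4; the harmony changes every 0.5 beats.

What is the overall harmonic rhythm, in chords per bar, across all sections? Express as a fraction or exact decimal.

A: 10 × 3 = 30 beats ÷ 5 = 6 chords.
B: 4 × 4 = 16 beats ÷ 0.5 = 32 chords.
C: 16 × 7 = 112 beats ÷ 2 = 56 chords.
D: 4 × 7 = 28 beats ÷ 0.5 = 56 chords.
Overall: 150 chords over 34 bars → 150/34 = 75/17 chords per bar.

75/17 chords per bar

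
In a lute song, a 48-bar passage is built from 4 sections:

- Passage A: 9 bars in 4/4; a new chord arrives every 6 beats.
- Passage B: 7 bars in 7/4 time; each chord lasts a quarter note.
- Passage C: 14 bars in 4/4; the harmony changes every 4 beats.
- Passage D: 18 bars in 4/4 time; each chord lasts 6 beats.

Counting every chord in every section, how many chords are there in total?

81 chords

A has 36 beats and chords last 6 each, so 6 chords.
B has 49 beats and chords last 1 each, so 49 chords.
C has 56 beats and chords last 4 each, so 14 chords.
D has 72 beats and chords last 6 each, so 12 chords.
Total: 6 + 49 + 14 + 12 = 81.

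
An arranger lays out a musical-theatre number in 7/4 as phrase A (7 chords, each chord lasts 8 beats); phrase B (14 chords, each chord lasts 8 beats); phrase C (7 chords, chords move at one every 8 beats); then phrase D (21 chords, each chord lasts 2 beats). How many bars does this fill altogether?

A: 7 × 8 = 56 beats = 8 bars.
B: 14 × 8 = 112 beats = 16 bars.
C: 7 × 8 = 56 beats = 8 bars.
D: 21 × 2 = 42 beats = 6 bars.
Total: 8 + 16 + 8 + 6 = 38 bars.

38 bars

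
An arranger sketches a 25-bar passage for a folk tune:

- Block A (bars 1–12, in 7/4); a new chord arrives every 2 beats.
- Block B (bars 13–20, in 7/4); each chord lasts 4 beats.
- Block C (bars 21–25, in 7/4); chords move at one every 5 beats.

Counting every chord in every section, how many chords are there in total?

A: 12·7 = 84 beats, 84/2 = 42 chords.
B: 8·7 = 56 beats, 56/4 = 14 chords.
C: 5·7 = 35 beats, 35/5 = 7 chords.
Total: 42 + 14 + 7 = 63.

63 chords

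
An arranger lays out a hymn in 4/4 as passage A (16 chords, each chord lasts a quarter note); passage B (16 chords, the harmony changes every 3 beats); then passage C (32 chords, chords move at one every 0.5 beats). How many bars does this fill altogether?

A: 16 × 1 = 16 beats = 4 bars.
B: 16 × 3 = 48 beats = 12 bars.
C: 32 × 0.5 = 16 beats = 4 bars.
Total: 4 + 12 + 4 = 20 bars.

20 bars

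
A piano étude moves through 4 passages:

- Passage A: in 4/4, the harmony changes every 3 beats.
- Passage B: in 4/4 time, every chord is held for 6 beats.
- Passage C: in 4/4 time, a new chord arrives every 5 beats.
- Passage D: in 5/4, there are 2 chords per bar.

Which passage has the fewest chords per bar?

A: 4/3 = 4/3 chords/bar.
B: 4/6 = 2/3 chords/bar.
C: 4/5 = 0.8 chords/bar.
D: 5/2.5 = 2 chords/bar.
Slowest is B at 2/3 chords/bar.

Passage B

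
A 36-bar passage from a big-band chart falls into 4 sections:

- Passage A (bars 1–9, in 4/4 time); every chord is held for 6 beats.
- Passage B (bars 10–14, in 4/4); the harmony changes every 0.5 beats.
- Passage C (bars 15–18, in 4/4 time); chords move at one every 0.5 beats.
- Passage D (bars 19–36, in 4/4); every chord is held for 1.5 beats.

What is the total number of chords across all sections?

126 chords

A: 9 bars × 4 beats = 36 beats; 6 beats/chord → 6 chords.
B: 5 bars × 4 beats = 20 beats; 0.5 beats/chord → 40 chords.
C: 4 bars × 4 beats = 16 beats; 0.5 beats/chord → 32 chords.
D: 18 bars × 4 beats = 72 beats; 1.5 beats/chord → 48 chords.
Total: 6 + 40 + 32 + 48 = 126.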